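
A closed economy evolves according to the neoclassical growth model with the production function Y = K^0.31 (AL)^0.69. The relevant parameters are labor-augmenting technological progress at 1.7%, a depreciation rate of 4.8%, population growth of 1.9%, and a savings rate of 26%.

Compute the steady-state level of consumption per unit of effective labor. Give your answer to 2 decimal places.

Steady state requires s·f(k) = (n + g + δ)·k, i.e. s·k^α = (n + g + δ)·k.
Dividing both sides by k: k^(1−α) = s / (n + g + δ).
k^0.69 = 0.26 / (0.019 + 0.017 + 0.048) = 0.26 / 0.084 = 3.0952
k* = 3.0952^(1/0.69) ≈ 5.1421
y* = (k*)^α = 5.1421^0.31 ≈ 1.6613
c* = (1 − s)·y* = (1 − 0.26) × 1.6613 ≈ 1.2294

c* = 1.23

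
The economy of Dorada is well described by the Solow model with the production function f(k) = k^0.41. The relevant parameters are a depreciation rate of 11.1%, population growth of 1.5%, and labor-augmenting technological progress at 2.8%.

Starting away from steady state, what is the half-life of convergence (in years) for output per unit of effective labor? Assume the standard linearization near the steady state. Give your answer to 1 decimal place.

Near the steady state the convergence rate is λ = (1 − α)(n + g + δ).
λ = (1 − 0.41) × 0.154 = 0.59 × 0.154 = 0.09086
Half-life = ln 2 / λ = 0.6931 / 0.09086 ≈ 7.63 years

half-life ≈ 7.6 years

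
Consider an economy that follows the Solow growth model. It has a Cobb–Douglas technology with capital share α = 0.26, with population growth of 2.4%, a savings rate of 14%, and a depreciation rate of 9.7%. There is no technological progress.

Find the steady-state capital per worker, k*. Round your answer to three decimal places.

k* ≈ 1.218

Steady state requires s·f(k) = (n + δ)·k, i.e. s·k^α = (n + δ)·k.
Rearranging, k^(1−α) = s / (n + δ).
k^0.74 = 0.14 / (0.024 + 0.097) = 0.14 / 0.121 = 1.1570
k* = 1.1570^(1/0.74) ≈ 1.2178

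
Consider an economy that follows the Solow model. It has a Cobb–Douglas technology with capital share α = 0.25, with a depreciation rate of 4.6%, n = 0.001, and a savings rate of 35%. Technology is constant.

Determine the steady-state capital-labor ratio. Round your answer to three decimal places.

k* = 14.542

In steady state, investment equals break-even investment: s·k^α = (n + δ)·k.
Rearranging, k^(1−α) = s / (n + δ).
k^0.75 = 0.35 / (0.001 + 0.046) = 0.35 / 0.047 = 7.4468
k* = 7.4468^(1/0.75) ≈ 14.5421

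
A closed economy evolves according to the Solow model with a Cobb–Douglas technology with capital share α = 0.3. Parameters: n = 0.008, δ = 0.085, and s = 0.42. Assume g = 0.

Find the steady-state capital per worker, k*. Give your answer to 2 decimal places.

k* = 8.62

Steady state requires s·f(k) = (n + δ)·k, i.e. s·k^α = (n + δ)·k.
Dividing both sides by k: k^(1−α) = s / (n + δ).
k^0.7 = 0.42 / (0.008 + 0.085) = 0.42 / 0.093 = 4.5161
k* = 4.5161^(1/0.7) ≈ 8.6174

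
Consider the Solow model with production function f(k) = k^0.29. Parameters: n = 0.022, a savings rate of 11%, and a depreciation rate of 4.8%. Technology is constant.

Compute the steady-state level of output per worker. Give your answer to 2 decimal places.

y* = 1.20

In steady state, investment equals break-even investment: s·k^α = (n + δ)·k.
Dividing both sides by k: k^(1−α) = s / (n + δ).
k^0.71 = 0.11 / (0.022 + 0.048) = 0.11 / 0.070 = 1.5714
k* = 1.5714^(1/0.71) ≈ 1.8900
y* = (k*)^α = 1.8900^0.29 ≈ 1.2027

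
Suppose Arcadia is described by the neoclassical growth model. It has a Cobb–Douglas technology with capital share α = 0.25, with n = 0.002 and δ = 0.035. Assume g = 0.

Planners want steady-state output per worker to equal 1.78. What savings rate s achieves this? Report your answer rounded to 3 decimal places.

Steady state requires s·f(k) = (n + δ)·k, i.e. s·k^α = (n + δ)·k.
Since y* = [s/(n + δ)]^(α/(1−α)), we have s/(n + δ) = (y*)^((1−α)/α) = 1.78^3 = 5.6398.
Therefore s = 5.6398 × (n + δ) = 5.6398 × 0.037 = 0.2087.

s ≈ 0.209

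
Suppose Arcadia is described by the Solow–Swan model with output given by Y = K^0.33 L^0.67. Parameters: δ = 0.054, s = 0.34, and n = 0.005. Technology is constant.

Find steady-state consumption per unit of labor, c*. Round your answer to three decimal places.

In steady state, investment equals break-even investment: s·k^α = (n + δ)·k.
Dividing both sides by k: k^(1−α) = s / (n + δ).
k^0.67 = 0.34 / (0.005 + 0.054) = 0.34 / 0.059 = 5.7627
k* = 5.7627^(1/0.67) ≈ 13.6541
y* = (k*)^α = 13.6541^0.33 ≈ 2.3694
c* = (1 − s)·y* = (1 − 0.34) × 2.3694 ≈ 1.5638

c* = 1.564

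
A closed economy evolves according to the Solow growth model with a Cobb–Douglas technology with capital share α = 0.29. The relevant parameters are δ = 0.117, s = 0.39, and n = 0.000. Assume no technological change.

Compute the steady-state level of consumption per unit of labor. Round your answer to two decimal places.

c* ≈ 1.00

Steady state requires s·f(k) = (n + δ)·k, i.e. s·k^α = (n + δ)·k.
Dividing both sides by k: k^(1−α) = s / (n + δ).
k^0.71 = 0.39 / (0.000 + 0.117) = 0.39 / 0.117 = 3.3333
k* = 3.3333^(1/0.71) ≈ 5.4506
y* = (k*)^α = 5.4506^0.29 ≈ 1.6352
c* = (1 − s)·y* = (1 − 0.39) × 1.6352 ≈ 0.9975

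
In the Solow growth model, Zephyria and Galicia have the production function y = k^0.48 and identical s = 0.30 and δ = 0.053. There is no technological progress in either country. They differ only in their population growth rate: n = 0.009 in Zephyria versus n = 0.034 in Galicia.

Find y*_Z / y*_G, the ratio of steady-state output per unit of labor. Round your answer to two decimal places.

Steady-state y* = [s/(n + δ)]^(α/(1−α)), so the ratio is [ (s_Z/(n + δ)_Z) / (s_G/(n + δ)_G) ]^0.9231.
s_Z/(n + δ)_Z = 0.30/0.062 = 4.8387; s_G/(n + δ)_G = 0.30/0.087 = 3.4483.
Ratio = (4.8387/3.4483)^0.9231 = 1.4032^0.9231 ≈ 1.3671

y*_Z / y*_G ≈ 1.37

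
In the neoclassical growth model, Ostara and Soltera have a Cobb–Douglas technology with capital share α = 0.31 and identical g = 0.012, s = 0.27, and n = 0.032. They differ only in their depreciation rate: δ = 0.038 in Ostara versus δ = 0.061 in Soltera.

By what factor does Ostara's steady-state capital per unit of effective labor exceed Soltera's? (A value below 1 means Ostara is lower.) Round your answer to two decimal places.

ratio ≈ 1.43

Steady-state k* = [s/(n + g + δ)]^(1/(1−α)), so the ratio is [ (s_O/(n + g + δ)_O) / (s_S/(n + g + δ)_S) ]^1.4493.
s_O/(n + g + δ)_O = 0.27/0.082 = 3.2927; s_S/(n + g + δ)_S = 0.27/0.105 = 2.5714.
Ratio = (3.2927/2.5714)^1.4493 = 1.2805^1.4493 ≈ 1.4310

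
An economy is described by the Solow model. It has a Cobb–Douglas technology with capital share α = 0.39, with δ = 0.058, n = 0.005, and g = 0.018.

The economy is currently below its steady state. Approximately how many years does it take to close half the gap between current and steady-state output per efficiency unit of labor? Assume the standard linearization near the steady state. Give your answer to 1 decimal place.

Near the steady state the convergence rate is λ = (1 − α)(n + g + δ).
λ = (1 − 0.39) × 0.081 = 0.61 × 0.081 = 0.04941
Half-life = ln 2 / λ = 0.6931 / 0.04941 ≈ 14.03 years

about 14.0 years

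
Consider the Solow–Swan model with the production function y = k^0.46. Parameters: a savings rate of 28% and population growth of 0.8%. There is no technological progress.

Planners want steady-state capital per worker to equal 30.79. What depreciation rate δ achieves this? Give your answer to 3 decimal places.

Steady state requires s·f(k) = (n + δ)·k, i.e. s·k^α = (n + δ)·k.
So s / (n + δ) = (k*)^(1−α) = 30.79^0.54 = 6.3642.
Therefore n + δ = s / 6.3642 = 0.28 / 6.3642 = 0.0440, so δ = 0.0440 − 0.008 = 0.0360.

δ ≈ 0.036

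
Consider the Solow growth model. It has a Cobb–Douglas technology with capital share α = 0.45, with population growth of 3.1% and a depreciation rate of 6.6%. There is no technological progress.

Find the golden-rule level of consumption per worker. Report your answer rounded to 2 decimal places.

c_gold ≈ 1.93

At the golden rule, f'(k) = n + δ, so α·k^(α−1) = n + δ and k_gold = (α/(n + δ))^(1/(1−α)).
k_gold = (0.45/0.097)^(1/0.55) = 4.6392^1.8182 ≈ 16.2827
c_gold = f(k_gold) − (n + δ)·k_gold = 3.5098 − 0.097×16.2827 ≈ 1.9304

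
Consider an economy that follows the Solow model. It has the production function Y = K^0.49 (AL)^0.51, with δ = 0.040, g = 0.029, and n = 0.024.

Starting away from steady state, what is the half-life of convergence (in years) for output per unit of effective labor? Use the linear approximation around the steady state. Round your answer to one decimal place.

t_½ ≈ 14.6 years

Near the steady state the convergence rate is λ = (1 − α)(n + g + δ).
λ = (1 − 0.49) × 0.093 = 0.51 × 0.093 = 0.04743
Half-life = ln 2 / λ = 0.6931 / 0.04743 ≈ 14.61 years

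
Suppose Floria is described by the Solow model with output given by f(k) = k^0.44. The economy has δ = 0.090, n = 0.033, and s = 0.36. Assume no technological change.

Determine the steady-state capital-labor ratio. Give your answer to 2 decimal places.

Steady state requires s·f(k) = (n + δ)·k, i.e. s·k^α = (n + δ)·k.
Rearranging, k^(1−α) = s / (n + δ).
k^0.56 = 0.36 / (0.033 + 0.090) = 0.36 / 0.123 = 2.9268
k* = 2.9268^(1/0.56) ≈ 6.8053

k* ≈ 6.81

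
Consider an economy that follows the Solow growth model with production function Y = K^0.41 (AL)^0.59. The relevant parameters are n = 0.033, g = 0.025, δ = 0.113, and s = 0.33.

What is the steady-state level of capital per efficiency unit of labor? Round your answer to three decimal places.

In steady state, investment equals break-even investment: s·k^α = (n + g + δ)·k.
Dividing both sides by k: k^(1−α) = s / (n + g + δ).
k^0.59 = 0.33 / (0.033 + 0.025 + 0.113) = 0.33 / 0.171 = 1.9298
k* = 1.9298^(1/0.59) ≈ 3.0473

k* ≈ 3.047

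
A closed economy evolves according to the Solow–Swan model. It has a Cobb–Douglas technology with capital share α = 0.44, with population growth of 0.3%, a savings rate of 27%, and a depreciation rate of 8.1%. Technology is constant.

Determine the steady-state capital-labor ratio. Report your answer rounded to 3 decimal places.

At the steady state, Δk = 0, so s·k^α = (n + δ)·k.
Rearranging, k^(1−α) = s / (n + δ).
k^0.56 = 0.27 / (0.003 + 0.081) = 0.27 / 0.084 = 3.2143
k* = 3.2143^(1/0.56) ≈ 8.0447

k* ≈ 8.045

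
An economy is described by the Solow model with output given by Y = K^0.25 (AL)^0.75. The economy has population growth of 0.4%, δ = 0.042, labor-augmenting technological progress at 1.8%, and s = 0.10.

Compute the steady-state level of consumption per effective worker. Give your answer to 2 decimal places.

In steady state, investment equals break-even investment: s·k^α = (n + g + δ)·k.
Rearranging, k^(1−α) = s / (n + g + δ).
k^0.75 = 0.10 / (0.004 + 0.018 + 0.042) = 0.10 / 0.064 = 1.5625
k* = 1.5625^(1/0.75) ≈ 1.8131
y* = (k*)^α = 1.8131^0.25 ≈ 1.1604
c* = (1 − s)·y* = (1 − 0.10) × 1.1604 ≈ 1.0444

c* ≈ 1.04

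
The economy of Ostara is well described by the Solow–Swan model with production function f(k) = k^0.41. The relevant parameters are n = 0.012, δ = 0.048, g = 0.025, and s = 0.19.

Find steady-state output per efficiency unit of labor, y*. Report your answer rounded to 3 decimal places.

y* = 1.749

At the steady state, Δk = 0, so s·k^α = (n + g + δ)·k.
Rearranging, k^(1−α) = s / (n + g + δ).
k^0.59 = 0.19 / (0.012 + 0.025 + 0.048) = 0.19 / 0.085 = 2.2353
k* = 2.2353^(1/0.59) ≈ 3.9093
y* = (k*)^α = 3.9093^0.41 ≈ 1.7489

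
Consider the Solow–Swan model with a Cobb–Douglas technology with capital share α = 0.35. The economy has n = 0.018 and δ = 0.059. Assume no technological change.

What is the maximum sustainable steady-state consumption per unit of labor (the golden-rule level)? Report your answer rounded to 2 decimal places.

c_gold ≈ 1.47

At the golden rule, f'(k) = n + δ, so α·k^(α−1) = n + δ and k_gold = (α/(n + δ))^(1/(1−α)).
k_gold = (0.35/0.077)^(1/0.65) = 4.5455^1.5385 ≈ 10.2728
c_gold = f(k_gold) − (n + δ)·k_gold = 2.2599 − 0.077×10.2728 ≈ 1.4689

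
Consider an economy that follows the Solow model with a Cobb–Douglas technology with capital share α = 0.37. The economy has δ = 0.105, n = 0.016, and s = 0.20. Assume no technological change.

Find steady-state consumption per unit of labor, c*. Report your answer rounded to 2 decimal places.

Steady state requires s·f(k) = (n + δ)·k, i.e. s·k^α = (n + δ)·k.
Dividing both sides by k: k^(1−α) = s / (n + δ).
k^0.63 = 0.20 / (0.016 + 0.105) = 0.20 / 0.121 = 1.6529
k* = 1.6529^(1/0.63) ≈ 2.2204
y* = (k*)^α = 2.2204^0.37 ≈ 1.3433
c* = (1 − s)·y* = (1 − 0.20) × 1.3433 ≈ 1.0746

c* ≈ 1.07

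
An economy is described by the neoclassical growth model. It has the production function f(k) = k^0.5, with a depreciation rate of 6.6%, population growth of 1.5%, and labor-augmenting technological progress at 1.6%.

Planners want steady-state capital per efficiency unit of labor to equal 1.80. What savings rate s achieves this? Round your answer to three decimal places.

At the steady state, Δk = 0, so s·k^α = (n + g + δ)·k.
So s / (n + g + δ) = (k*)^(1−α) = 1.80^0.5 = 1.3416.
Therefore s = 1.3416 × (n + g + δ) = 1.3416 × 0.097 = 0.1301.

s ≈ 0.130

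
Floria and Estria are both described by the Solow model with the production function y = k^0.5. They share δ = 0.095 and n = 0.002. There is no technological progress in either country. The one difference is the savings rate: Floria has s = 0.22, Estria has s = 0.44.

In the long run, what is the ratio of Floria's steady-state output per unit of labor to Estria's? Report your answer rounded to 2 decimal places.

ratio ≈ 0.50

Steady-state y* = [s/(n + δ)]^(α/(1−α)), so the ratio is [ (s_F/(n + δ)_F) / (s_E/(n + δ)_E) ]^1.
s_F/(n + δ)_F = 0.22/0.097 = 2.2680; s_E/(n + δ)_E = 0.44/0.097 = 4.5361.
Ratio = (2.2680/4.5361)^1 = 0.5000^1 ≈ 0.5000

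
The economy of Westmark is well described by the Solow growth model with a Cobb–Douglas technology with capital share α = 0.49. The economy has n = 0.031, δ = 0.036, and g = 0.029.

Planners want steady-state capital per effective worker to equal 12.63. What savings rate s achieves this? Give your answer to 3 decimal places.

s ≈ 0.350

At the steady state, Δk = 0, so s·k^α = (n + g + δ)·k.
So s / (n + g + δ) = (k*)^(1−α) = 12.63^0.51 = 3.6452.
Therefore s = 3.6452 × (n + g + δ) = 3.6452 × 0.096 = 0.3499.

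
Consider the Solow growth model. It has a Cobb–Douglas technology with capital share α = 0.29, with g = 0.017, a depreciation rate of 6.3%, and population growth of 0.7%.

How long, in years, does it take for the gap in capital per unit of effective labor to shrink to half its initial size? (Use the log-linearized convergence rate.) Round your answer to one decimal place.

Near the steady state the convergence rate is λ = (1 − α)(n + g + δ).
λ = (1 − 0.29) × 0.087 = 0.71 × 0.087 = 0.06177
Half-life = ln 2 / λ = 0.6931 / 0.06177 ≈ 11.22 years

about 11.2 years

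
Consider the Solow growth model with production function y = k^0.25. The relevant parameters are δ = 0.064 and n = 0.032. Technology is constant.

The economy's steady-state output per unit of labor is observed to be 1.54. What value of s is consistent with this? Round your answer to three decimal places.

At the steady state, Δk = 0, so s·k^α = (n + δ)·k.
Since y* = [s/(n + δ)]^(α/(1−α)), we have s/(n + δ) = (y*)^((1−α)/α) = 1.54^3 = 3.6523.
Therefore s = 3.6523 × (n + δ) = 3.6523 × 0.096 = 0.3506.

s ≈ 0.351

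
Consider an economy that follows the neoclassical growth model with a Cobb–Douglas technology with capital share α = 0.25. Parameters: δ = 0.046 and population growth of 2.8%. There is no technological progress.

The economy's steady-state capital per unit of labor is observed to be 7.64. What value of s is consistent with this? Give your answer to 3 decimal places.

s ≈ 0.340

Steady state requires s·f(k) = (n + δ)·k, i.e. s·k^α = (n + δ)·k.
So s / (n + δ) = (k*)^(1−α) = 7.64^0.75 = 4.5954.
Therefore s = 4.5954 × (n + δ) = 4.5954 × 0.074 = 0.3401.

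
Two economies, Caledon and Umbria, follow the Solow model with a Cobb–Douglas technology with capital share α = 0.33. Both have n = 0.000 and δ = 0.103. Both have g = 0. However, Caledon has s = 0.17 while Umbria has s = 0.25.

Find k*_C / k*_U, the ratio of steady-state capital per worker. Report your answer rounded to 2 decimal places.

Steady-state k* = [s/(n + δ)]^(1/(1−α)), so the ratio is [ (s_C/(n + δ)_C) / (s_U/(n + δ)_U) ]^1.4925.
s_C/(n + δ)_C = 0.17/0.103 = 1.6505; s_U/(n + δ)_U = 0.25/0.103 = 2.4272.
Ratio = (1.6505/2.4272)^1.4925 = 0.6800^1.4925 ≈ 0.5624

ratio ≈ 0.56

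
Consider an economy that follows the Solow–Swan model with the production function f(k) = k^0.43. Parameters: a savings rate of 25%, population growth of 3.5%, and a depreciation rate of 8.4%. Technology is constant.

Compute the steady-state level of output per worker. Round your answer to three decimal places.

y* ≈ 1.751

Steady state requires s·f(k) = (n + δ)·k, i.e. s·k^α = (n + δ)·k.
Dividing both sides by k: k^(1−α) = s / (n + δ).
k^0.57 = 0.25 / (0.035 + 0.084) = 0.25 / 0.119 = 2.1008
k* = 2.1008^(1/0.57) ≈ 3.6778
y* = (k*)^α = 3.6778^0.43 ≈ 1.7507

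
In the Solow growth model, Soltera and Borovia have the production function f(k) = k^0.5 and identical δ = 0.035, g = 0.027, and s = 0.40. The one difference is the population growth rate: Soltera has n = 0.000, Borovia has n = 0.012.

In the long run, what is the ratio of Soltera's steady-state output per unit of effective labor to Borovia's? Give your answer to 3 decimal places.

y*_S / y*_B ≈ 1.194

Steady-state y* = [s/(n + g + δ)]^(α/(1−α)), so the ratio is [ (s_S/(n + g + δ)_S) / (s_B/(n + g + δ)_B) ]^1.
s_S/(n + g + δ)_S = 0.40/0.062 = 6.4516; s_B/(n + g + δ)_B = 0.40/0.074 = 5.4054.
Ratio = (6.4516/5.4054)^1 = 1.1935^1 ≈ 1.1935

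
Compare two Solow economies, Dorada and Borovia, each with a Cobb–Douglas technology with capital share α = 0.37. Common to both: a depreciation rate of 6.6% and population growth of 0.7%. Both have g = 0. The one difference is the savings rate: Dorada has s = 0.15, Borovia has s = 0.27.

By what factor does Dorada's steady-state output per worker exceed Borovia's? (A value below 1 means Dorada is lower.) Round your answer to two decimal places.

Steady-state y* = [s/(n + δ)]^(α/(1−α)), so the ratio is [ (s_D/(n + δ)_D) / (s_B/(n + δ)_B) ]^0.5873.
s_D/(n + δ)_D = 0.15/0.073 = 2.0548; s_B/(n + δ)_B = 0.27/0.073 = 3.6986.
Ratio = (2.0548/3.6986)^0.5873 = 0.5556^0.5873 ≈ 0.7081

ratio ≈ 0.71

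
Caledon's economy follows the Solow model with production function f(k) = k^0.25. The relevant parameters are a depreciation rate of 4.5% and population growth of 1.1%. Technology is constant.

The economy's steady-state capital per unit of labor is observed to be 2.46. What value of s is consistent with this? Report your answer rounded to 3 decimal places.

In steady state, investment equals break-even investment: s·k^α = (n + δ)·k.
So s / (n + δ) = (k*)^(1−α) = 2.46^0.75 = 1.9643.
Therefore s = 1.9643 × (n + δ) = 1.9643 × 0.056 = 0.1100.

s ≈ 0.110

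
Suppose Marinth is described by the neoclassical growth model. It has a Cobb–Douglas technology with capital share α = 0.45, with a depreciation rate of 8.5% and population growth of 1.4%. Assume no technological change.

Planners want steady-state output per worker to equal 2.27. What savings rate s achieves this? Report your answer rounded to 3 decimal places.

Steady state requires s·f(k) = (n + δ)·k, i.e. s·k^α = (n + δ)·k.
Since y* = [s/(n + δ)]^(α/(1−α)), we have s/(n + δ) = (y*)^((1−α)/α) = 2.27^1.2222 = 2.7235.
Therefore s = 2.7235 × (n + δ) = 2.7235 × 0.099 = 0.2696.

s ≈ 0.270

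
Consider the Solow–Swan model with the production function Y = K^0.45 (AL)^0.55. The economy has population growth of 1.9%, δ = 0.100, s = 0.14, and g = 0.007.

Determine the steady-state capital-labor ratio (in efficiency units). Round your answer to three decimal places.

At the steady state, Δk = 0, so s·k^α = (n + g + δ)·k.
Rearranging, k^(1−α) = s / (n + g + δ).
k^0.55 = 0.14 / (0.019 + 0.007 + 0.100) = 0.14 / 0.126 = 1.1111
k* = 1.1111^(1/0.55) ≈ 1.2111

k* = 1.211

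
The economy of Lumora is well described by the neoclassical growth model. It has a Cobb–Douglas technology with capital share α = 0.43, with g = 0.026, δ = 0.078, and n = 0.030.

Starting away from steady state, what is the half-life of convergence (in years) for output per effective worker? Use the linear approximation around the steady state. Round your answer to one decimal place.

t_½ ≈ 9.1 years

Near the steady state the convergence rate is λ = (1 − α)(n + g + δ).
λ = (1 − 0.43) × 0.134 = 0.57 × 0.134 = 0.07638
Half-life = ln 2 / λ = 0.6931 / 0.07638 ≈ 9.07 years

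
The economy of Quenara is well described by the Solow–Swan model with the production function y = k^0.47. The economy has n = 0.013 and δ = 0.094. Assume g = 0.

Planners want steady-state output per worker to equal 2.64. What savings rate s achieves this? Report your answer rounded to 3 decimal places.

At the steady state, Δk = 0, so s·k^α = (n + δ)·k.
Since y* = [s/(n + δ)]^(α/(1−α)), we have s/(n + δ) = (y*)^((1−α)/α) = 2.64^1.1277 = 2.9884.
Therefore s = 2.9884 × (n + δ) = 2.9884 × 0.107 = 0.3198.

s ≈ 0.320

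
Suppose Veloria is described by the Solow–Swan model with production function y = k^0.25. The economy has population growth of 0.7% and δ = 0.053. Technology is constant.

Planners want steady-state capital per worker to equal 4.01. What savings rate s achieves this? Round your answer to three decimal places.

s ≈ 0.170

Steady state requires s·f(k) = (n + δ)·k, i.e. s·k^α = (n + δ)·k.
So s / (n + δ) = (k*)^(1−α) = 4.01^0.75 = 2.8337.
Therefore s = 2.8337 × (n + δ) = 2.8337 × 0.060 = 0.1700.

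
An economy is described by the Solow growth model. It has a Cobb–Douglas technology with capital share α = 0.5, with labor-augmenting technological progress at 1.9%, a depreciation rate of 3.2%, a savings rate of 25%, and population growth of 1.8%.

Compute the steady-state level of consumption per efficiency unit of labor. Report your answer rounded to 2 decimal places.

c* ≈ 2.72

At the steady state, Δk = 0, so s·k^α = (n + g + δ)·k.
Dividing both sides by k: k^(1−α) = s / (n + g + δ).
k^0.5 = 0.25 / (0.018 + 0.019 + 0.032) = 0.25 / 0.069 = 3.6232
k* = 3.6232^(1/0.5) ≈ 13.1276
y* = (k*)^α = 13.1276^0.5 ≈ 3.6232
c* = (1 − s)·y* = (1 − 0.25) × 3.6232 ≈ 2.7174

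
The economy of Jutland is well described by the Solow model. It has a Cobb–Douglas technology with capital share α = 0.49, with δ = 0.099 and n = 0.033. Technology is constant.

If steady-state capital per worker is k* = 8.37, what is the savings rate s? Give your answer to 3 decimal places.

s ≈ 0.390

Steady state requires s·f(k) = (n + δ)·k, i.e. s·k^α = (n + δ)·k.
So s / (n + δ) = (k*)^(1−α) = 8.37^0.51 = 2.9552.
Therefore s = 2.9552 × (n + δ) = 2.9552 × 0.132 = 0.3901.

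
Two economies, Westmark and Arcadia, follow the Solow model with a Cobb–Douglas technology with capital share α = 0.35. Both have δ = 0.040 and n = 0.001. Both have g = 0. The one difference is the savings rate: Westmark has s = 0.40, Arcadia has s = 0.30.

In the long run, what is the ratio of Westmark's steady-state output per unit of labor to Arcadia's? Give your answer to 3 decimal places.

Steady-state y* = [s/(n + δ)]^(α/(1−α)), so the ratio is [ (s_W/(n + δ)_W) / (s_A/(n + δ)_A) ]^0.5385.
s_W/(n + δ)_W = 0.40/0.041 = 9.7561; s_A/(n + δ)_A = 0.30/0.041 = 7.3171.
Ratio = (9.7561/7.3171)^0.5385 = 1.3333^0.5385 ≈ 1.1675

y*_W / y*_A ≈ 1.168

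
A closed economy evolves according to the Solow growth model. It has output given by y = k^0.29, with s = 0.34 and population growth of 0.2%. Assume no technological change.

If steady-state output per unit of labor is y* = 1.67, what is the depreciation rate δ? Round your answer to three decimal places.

In steady state, investment equals break-even investment: s·k^α = (n + δ)·k.
Since y* = [s/(n + δ)]^(α/(1−α)), we have s/(n + δ) = (y*)^((1−α)/α) = 1.67^2.4483 = 3.5098.
Therefore n + δ = s / 3.5098 = 0.34 / 3.5098 = 0.0969, so δ = 0.0969 − 0.002 = 0.0949.

δ ≈ 0.095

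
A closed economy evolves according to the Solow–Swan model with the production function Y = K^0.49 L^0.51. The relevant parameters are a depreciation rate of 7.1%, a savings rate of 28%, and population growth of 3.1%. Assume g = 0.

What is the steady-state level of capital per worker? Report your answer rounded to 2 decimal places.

At the steady state, Δk = 0, so s·k^α = (n + δ)·k.
Dividing both sides by k: k^(1−α) = s / (n + δ).
k^0.51 = 0.28 / (0.031 + 0.071) = 0.28 / 0.102 = 2.7451
k* = 2.7451^(1/0.51) ≈ 7.2430

k* ≈ 7.24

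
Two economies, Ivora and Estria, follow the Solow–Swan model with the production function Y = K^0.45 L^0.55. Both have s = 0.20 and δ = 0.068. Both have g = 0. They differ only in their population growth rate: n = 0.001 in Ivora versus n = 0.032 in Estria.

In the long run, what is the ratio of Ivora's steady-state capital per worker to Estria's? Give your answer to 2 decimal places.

k*_I / k*_E ≈ 1.96

Steady-state k* = [s/(n + δ)]^(1/(1−α)), so the ratio is [ (s_I/(n + δ)_I) / (s_E/(n + δ)_E) ]^1.8182.
s_I/(n + δ)_I = 0.20/0.069 = 2.8986; s_E/(n + δ)_E = 0.20/0.100 = 2.0000.
Ratio = (2.8986/2.0000)^1.8182 = 1.4493^1.8182 ≈ 1.9634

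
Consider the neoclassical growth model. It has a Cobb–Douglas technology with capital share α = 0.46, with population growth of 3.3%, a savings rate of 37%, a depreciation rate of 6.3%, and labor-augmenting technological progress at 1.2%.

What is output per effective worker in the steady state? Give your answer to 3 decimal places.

At the steady state, Δk = 0, so s·k^α = (n + g + δ)·k.
Dividing both sides by k: k^(1−α) = s / (n + g + δ).
k^0.54 = 0.37 / (0.033 + 0.012 + 0.063) = 0.37 / 0.108 = 3.4259
k* = 3.4259^(1/0.54) ≈ 9.7797
y* = (k*)^α = 9.7797^0.46 ≈ 2.8546

y* ≈ 2.855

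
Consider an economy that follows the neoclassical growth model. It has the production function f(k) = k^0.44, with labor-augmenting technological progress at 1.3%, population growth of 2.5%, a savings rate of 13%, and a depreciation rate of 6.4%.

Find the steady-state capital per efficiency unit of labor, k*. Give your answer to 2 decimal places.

In steady state, investment equals break-even investment: s·k^α = (n + g + δ)·k.
Dividing both sides by k: k^(1−α) = s / (n + g + δ).
k^0.56 = 0.13 / (0.025 + 0.013 + 0.064) = 0.13 / 0.102 = 1.2745
k* = 1.2745^(1/0.56) ≈ 1.5421

k* ≈ 1.54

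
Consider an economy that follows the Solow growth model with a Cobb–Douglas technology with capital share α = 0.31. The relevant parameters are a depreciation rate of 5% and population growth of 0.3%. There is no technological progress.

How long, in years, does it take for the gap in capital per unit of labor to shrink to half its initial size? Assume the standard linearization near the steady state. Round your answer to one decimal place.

half-life ≈ 19.0 years

Near the steady state the convergence rate is λ = (1 − α)(n + δ).
λ = (1 − 0.31) × 0.053 = 0.69 × 0.053 = 0.03657
Half-life = ln 2 / λ = 0.6931 / 0.03657 ≈ 18.95 years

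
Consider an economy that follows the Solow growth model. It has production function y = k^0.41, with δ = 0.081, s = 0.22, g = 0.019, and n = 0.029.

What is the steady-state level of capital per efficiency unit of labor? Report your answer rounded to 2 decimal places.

In steady state, investment equals break-even investment: s·k^α = (n + g + δ)·k.
Dividing both sides by k: k^(1−α) = s / (n + g + δ).
k^0.59 = 0.22 / (0.029 + 0.019 + 0.081) = 0.22 / 0.129 = 1.7054
k* = 1.7054^(1/0.59) ≈ 2.4713

k* = 2.47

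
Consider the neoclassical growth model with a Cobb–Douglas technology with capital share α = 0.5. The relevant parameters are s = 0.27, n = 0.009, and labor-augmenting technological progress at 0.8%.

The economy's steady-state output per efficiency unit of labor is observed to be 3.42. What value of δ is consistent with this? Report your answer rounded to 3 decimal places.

Steady state requires s·f(k) = (n + g + δ)·k, i.e. s·k^α = (n + g + δ)·k.
Since y* = [s/(n + g + δ)]^(α/(1−α)), we have s/(n + g + δ) = (y*)^((1−α)/α) = 3.42^1 = 3.4200.
Therefore n + g + δ = s / 3.4200 = 0.27 / 3.4200 = 0.0789, so δ = 0.0789 − 0.017 = 0.0619.

δ ≈ 0.062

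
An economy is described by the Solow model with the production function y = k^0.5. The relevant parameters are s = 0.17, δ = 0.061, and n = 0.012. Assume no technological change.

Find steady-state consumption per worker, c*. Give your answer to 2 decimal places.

c* = 1.93

Steady state requires s·f(k) = (n + δ)·k, i.e. s·k^α = (n + δ)·k.
Rearranging, k^(1−α) = s / (n + δ).
k^0.5 = 0.17 / (0.012 + 0.061) = 0.17 / 0.073 = 2.3288
k* = 2.3288^(1/0.5) ≈ 5.4233
y* = (k*)^α = 5.4233^0.5 ≈ 2.3288
c* = (1 − s)·y* = (1 − 0.17) × 2.3288 ≈ 1.9329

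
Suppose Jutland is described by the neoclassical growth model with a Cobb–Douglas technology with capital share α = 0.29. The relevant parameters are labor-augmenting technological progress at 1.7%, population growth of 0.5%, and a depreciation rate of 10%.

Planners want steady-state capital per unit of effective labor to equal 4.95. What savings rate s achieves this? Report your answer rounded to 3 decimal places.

In steady state, investment equals break-even investment: s·k^α = (n + g + δ)·k.
So s / (n + g + δ) = (k*)^(1−α) = 4.95^0.71 = 3.1129.
Therefore s = 3.1129 × (n + g + δ) = 3.1129 × 0.122 = 0.3798.

s ≈ 0.380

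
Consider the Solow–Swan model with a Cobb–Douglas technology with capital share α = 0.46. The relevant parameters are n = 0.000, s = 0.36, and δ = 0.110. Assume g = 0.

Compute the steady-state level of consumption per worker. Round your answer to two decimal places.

At the steady state, Δk = 0, so s·k^α = (n + δ)·k.
Dividing both sides by k: k^(1−α) = s / (n + δ).
k^0.54 = 0.36 / (0.000 + 0.110) = 0.36 / 0.110 = 3.2727
k* = 3.2727^(1/0.54) ≈ 8.9852
y* = (k*)^α = 8.9852^0.46 ≈ 2.7455
c* = (1 − s)·y* = (1 − 0.36) × 2.7455 ≈ 1.7571

c* ≈ 1.76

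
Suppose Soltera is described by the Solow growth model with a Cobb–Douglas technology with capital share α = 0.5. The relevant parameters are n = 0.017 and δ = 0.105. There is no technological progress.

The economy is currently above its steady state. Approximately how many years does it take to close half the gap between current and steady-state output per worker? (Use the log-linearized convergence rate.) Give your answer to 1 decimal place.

Near the steady state the convergence rate is λ = (1 − α)(n + δ).
λ = (1 − 0.5) × 0.122 = 0.5 × 0.122 = 0.0610
Half-life = ln 2 / λ = 0.6931 / 0.0610 ≈ 11.36 years

t_½ ≈ 11.4 years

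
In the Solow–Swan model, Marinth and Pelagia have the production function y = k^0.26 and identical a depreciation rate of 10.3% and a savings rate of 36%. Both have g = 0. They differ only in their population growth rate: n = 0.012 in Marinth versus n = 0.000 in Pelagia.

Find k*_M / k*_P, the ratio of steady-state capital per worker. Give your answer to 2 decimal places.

Steady-state k* = [s/(n + δ)]^(1/(1−α)), so the ratio is [ (s_M/(n + δ)_M) / (s_P/(n + δ)_P) ]^1.3514.
s_M/(n + δ)_M = 0.36/0.115 = 3.1304; s_P/(n + δ)_P = 0.36/0.103 = 3.4951.
Ratio = (3.1304/3.4951)^1.3514 = 0.8957^1.3514 ≈ 0.8617

k*_M / k*_P ≈ 0.86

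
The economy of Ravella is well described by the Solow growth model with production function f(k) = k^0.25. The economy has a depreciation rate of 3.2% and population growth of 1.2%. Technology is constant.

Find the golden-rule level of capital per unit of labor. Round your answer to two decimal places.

The golden rule sets f'(k) = n + δ, i.e. α·k^(α−1) = n + δ.
So k^(1−α) = α / (n + δ) = 0.25 / 0.044 = 5.6818.
k_gold = 5.6818^(1/0.75) ≈ 10.1387

k_gold ≈ 10.14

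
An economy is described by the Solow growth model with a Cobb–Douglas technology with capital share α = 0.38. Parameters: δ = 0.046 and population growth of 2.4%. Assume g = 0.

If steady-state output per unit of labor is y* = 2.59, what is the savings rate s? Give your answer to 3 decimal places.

s ≈ 0.331

At the steady state, Δk = 0, so s·k^α = (n + δ)·k.
Since y* = [s/(n + δ)]^(α/(1−α)), we have s/(n + δ) = (y*)^((1−α)/α) = 2.59^1.6316 = 4.7243.
Therefore s = 4.7243 × (n + δ) = 4.7243 × 0.070 = 0.3307.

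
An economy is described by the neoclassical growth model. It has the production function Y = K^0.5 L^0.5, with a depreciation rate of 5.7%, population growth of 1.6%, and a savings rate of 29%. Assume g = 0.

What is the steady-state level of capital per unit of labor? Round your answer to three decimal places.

k* ≈ 15.782

At the steady state, Δk = 0, so s·k^α = (n + δ)·k.
Dividing both sides by k: k^(1−α) = s / (n + δ).
k^0.5 = 0.29 / (0.016 + 0.057) = 0.29 / 0.073 = 3.9726
k* = 3.9726^(1/0.5) ≈ 15.7816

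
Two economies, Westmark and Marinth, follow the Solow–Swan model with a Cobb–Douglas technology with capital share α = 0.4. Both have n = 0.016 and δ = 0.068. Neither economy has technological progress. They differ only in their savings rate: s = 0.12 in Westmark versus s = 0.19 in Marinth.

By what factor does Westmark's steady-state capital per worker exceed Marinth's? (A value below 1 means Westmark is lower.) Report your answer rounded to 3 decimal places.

Steady-state k* = [s/(n + δ)]^(1/(1−α)), so the ratio is [ (s_W/(n + δ)_W) / (s_M/(n + δ)_M) ]^1.6667.
s_W/(n + δ)_W = 0.12/0.084 = 1.4286; s_M/(n + δ)_M = 0.19/0.084 = 2.2619.
Ratio = (1.4286/2.2619)^1.6667 = 0.6316^1.6667 ≈ 0.4649

k*_W / k*_M ≈ 0.465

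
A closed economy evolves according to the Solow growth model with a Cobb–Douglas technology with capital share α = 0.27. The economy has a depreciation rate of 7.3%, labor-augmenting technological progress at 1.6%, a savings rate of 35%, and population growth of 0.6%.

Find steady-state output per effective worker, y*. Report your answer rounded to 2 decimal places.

y* ≈ 1.62

Steady state requires s·f(k) = (n + g + δ)·k, i.e. s·k^α = (n + g + δ)·k.
Rearranging, k^(1−α) = s / (n + g + δ).
k^0.73 = 0.35 / (0.006 + 0.016 + 0.073) = 0.35 / 0.095 = 3.6842
k* = 3.6842^(1/0.73) ≈ 5.9678
y* = (k*)^α = 5.9678^0.27 ≈ 1.6198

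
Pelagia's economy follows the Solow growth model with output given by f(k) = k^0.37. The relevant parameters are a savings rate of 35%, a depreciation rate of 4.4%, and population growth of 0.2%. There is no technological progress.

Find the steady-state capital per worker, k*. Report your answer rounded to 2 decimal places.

Steady state requires s·f(k) = (n + δ)·k, i.e. s·k^α = (n + δ)·k.
Dividing both sides by k: k^(1−α) = s / (n + δ).
k^0.63 = 0.35 / (0.002 + 0.044) = 0.35 / 0.046 = 7.6087
k* = 7.6087^(1/0.63) ≈ 25.0556

k* = 25.06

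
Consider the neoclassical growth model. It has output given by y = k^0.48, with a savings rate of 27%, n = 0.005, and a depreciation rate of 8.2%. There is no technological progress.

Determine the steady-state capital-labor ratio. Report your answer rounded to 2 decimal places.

k* = 8.83

In steady state, investment equals break-even investment: s·k^α = (n + δ)·k.
Dividing both sides by k: k^(1−α) = s / (n + δ).
k^0.52 = 0.27 / (0.005 + 0.082) = 0.27 / 0.087 = 3.1034
k* = 3.1034^(1/0.52) ≈ 8.8276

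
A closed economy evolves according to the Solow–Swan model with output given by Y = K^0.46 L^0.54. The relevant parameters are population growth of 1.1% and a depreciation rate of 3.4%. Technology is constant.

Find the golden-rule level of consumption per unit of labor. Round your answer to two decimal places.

c_gold ≈ 3.91

At the golden rule, f'(k) = n + δ, so α·k^(α−1) = n + δ and k_gold = (α/(n + δ))^(1/(1−α)).
k_gold = (0.46/0.045)^(1/0.54) = 10.2222^1.8519 ≈ 74.0586
c_gold = f(k_gold) − (n + δ)·k_gold = 7.2444 − 0.045×74.0586 ≈ 3.9118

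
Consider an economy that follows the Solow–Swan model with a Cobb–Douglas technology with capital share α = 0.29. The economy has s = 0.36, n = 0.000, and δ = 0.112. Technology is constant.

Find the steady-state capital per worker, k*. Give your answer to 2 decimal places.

At the steady state, Δk = 0, so s·k^α = (n + δ)·k.
Dividing both sides by k: k^(1−α) = s / (n + δ).
k^0.71 = 0.36 / (0.000 + 0.112) = 0.36 / 0.112 = 3.2143
k* = 3.2143^(1/0.71) ≈ 5.1785

k* = 5.18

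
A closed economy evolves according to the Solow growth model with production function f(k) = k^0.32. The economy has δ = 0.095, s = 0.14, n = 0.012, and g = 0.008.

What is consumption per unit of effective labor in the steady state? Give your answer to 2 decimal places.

Steady state requires s·f(k) = (n + g + δ)·k, i.e. s·k^α = (n + g + δ)·k.
Dividing both sides by k: k^(1−α) = s / (n + g + δ).
k^0.68 = 0.14 / (0.012 + 0.008 + 0.095) = 0.14 / 0.115 = 1.2174
k* = 1.2174^(1/0.68) ≈ 1.3355
y* = (k*)^α = 1.3355^0.32 ≈ 1.0970
c* = (1 − s)·y* = (1 − 0.14) × 1.0970 ≈ 0.9434

c* ≈ 0.94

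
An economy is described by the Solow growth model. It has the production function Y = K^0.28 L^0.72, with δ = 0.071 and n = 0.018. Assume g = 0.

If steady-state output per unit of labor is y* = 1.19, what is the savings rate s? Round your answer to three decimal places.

s ≈ 0.139

At the steady state, Δk = 0, so s·k^α = (n + δ)·k.
Since y* = [s/(n + δ)]^(α/(1−α)), we have s/(n + δ) = (y*)^((1−α)/α) = 1.19^2.5714 = 1.5641.
Therefore s = 1.5641 × (n + δ) = 1.5641 × 0.089 = 0.1392.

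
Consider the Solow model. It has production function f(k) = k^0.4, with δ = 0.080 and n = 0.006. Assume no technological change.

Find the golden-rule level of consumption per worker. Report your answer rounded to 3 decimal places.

At the golden rule, f'(k) = n + δ, so α·k^(α−1) = n + δ and k_gold = (α/(n + δ))^(1/(1−α)).
k_gold = (0.4/0.086)^(1/0.6) = 4.6512^1.6667 ≈ 12.9608
c_gold = f(k_gold) − (n + δ)·k_gold = 2.7865 − 0.086×12.9608 ≈ 1.6719

c_gold ≈ 1.672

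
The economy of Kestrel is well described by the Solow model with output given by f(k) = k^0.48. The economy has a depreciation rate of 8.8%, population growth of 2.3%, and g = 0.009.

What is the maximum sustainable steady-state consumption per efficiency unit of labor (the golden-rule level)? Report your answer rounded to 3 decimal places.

c_gold ≈ 1.870

At the golden rule, f'(k) = n + g + δ, so α·k^(α−1) = n + g + δ and k_gold = (α/(n + g + δ))^(1/(1−α)).
k_gold = (0.48/0.120)^(1/0.52) = 4.0000^1.9231 ≈ 14.3821
c_gold = f(k_gold) − (n + g + δ)·k_gold = 3.5955 − 0.120×14.3821 ≈ 1.8696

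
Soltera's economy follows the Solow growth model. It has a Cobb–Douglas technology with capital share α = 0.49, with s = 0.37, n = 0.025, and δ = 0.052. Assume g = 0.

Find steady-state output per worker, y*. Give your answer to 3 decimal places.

y* ≈ 4.518

At the steady state, Δk = 0, so s·k^α = (n + δ)·k.
Rearranging, k^(1−α) = s / (n + δ).
k^0.51 = 0.37 / (0.025 + 0.052) = 0.37 / 0.077 = 4.8052
k* = 4.8052^(1/0.51) ≈ 21.7115
y* = (k*)^α = 21.7115^0.49 ≈ 4.5183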